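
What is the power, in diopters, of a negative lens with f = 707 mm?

For a negative lens, f = −707 mm.
f = -70.7 cm = -0.707 m.
P = 1/f = 1/(-0.707 m) = -1.41 D.

P = -1.41 D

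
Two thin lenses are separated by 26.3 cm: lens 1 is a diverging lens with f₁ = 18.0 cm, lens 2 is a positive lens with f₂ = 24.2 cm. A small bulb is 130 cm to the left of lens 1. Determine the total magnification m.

f₁ = −18.0 cm (diverging).
Lens 1: 1/d_i1 = 1/(-18.0) − 1/(130) = -0.06325, so d_i1 = -15.81 cm; m₁ = −d_i1/d_o1 = +0.1216.
d_o2 = 26.3 − (-15.81) = 42.11 cm.
Lens 2: 1/d_i2 = 1/(24.2) − 1/(42.11) = 0.01757, so d_i2 = 56.90 cm; m₂ = −d_i2/d_o2 = -1.351.
m = m₁·m₂ = (+0.1216)(-1.351) = -0.164.

m = -0.164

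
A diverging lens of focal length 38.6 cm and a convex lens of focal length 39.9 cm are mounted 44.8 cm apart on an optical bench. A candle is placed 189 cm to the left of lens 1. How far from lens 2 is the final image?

Lens 1 is diverging, so f₁ = −38.6 cm.
Lens 1: 1/d_i1 = 1/f₁ − 1/d_o1 = 1/(-38.6) − 1/(189) = -0.03120, so d_i1 = -32.05 cm.
The intermediate image is 32.05 cm to the left of lens 1 (virtual), which is 44.8 − (-32.05) = 76.85 cm to the left of lens 2, so d_o2 = +76.85 cm.
Lens 2: 1/d_i2 = 1/f₂ − 1/d_o2 = 1/(39.9) − 1/(76.85) = 0.01205, so d_i2 = 83.0 cm.
The final image is real, 83.0 cm to the right of lens 2 (overall magnification ≈ -0.18).

83.0 cm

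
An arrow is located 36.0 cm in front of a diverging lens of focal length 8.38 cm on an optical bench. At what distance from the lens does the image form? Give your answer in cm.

6.80 cm

For a diverging lens, f = -8.38 cm.
Lens equation: 1/d_i = 1/f − 1/d_o = 1/(-8.380) − 1/(36.0) = -0.1193 − 0.02778 = -0.1471, so d_i = -6.80 cm.
The image is virtual, upright and reduced, on the same side as the object.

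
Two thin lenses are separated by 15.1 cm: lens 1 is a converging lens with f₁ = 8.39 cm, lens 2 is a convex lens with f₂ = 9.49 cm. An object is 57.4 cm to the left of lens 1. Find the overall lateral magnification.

Lens 1: 1/d_i1 = 1/(8.39) − 1/(57.4) = 0.1018, so d_i1 = 9.826 cm; m₁ = −d_i1/d_o1 = -0.1712.
d_o2 = 15.1 − (9.826) = 5.274 cm.
Lens 2: 1/d_i2 = 1/(9.49) − 1/(5.274) = -0.08424, so d_i2 = -11.87 cm; m₂ = −d_i2/d_o2 = +2.251.
m = m₁·m₂ = (-0.1712)(+2.251) = -0.385.

m = -0.385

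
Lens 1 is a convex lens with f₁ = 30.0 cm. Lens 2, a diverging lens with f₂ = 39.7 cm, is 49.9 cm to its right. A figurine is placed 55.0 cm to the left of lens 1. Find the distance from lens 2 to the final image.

27.1 cm

Lens 1: 1/d_i1 = 1/f₁ − 1/d_o1 = 1/(30.0) − 1/(55.0) = 0.01515, so d_i1 = 66.00 cm.
The intermediate image is 66.00 cm to the right of lens 1, which lies 16.10 cm to the right of lens 2 — a virtual object — so d_o2 = −16.10 cm.
Lens 2 is diverging, so f₂ = −39.7 cm.
Lens 2: 1/d_i2 = 1/f₂ − 1/d_o2 = 1/(-39.7) − 1/(-16.10) = 0.03692, so d_i2 = 27.1 cm.
The final image is real, 27.1 cm to the right of lens 2 (overall magnification ≈ -2.0).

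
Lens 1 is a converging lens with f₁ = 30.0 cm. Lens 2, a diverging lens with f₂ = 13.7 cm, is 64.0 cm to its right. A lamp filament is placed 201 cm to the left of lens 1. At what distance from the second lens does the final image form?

9.28 cm

Lens 1: 1/d_i1 = 1/f₁ − 1/d_o1 = 1/(30.0) − 1/(201) = 0.02836, so d_i1 = 35.26 cm.
The intermediate image is 35.26 cm to the right of lens 1, which is 64.0 − (35.26) = 28.74 cm to the left of lens 2, so d_o2 = +28.74 cm.
Lens 2 is diverging, so f₂ = −13.7 cm.
Lens 2: 1/d_i2 = 1/f₂ − 1/d_o2 = 1/(-13.7) − 1/(28.74) = -0.1078, so d_i2 = -9.28 cm.
The final image is virtual, 9.28 cm to the left of lens 2 (overall magnification ≈ -0.057).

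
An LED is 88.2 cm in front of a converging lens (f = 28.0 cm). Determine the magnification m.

1/d_i = 1/f − 1/d_o = 1/(28.00) − 1/(88.2) = 0.02438, so d_i = 41.02 cm.
m = −d_i/d_o = −(41.02)/(88.2) = -0.465.
The image is real, inverted and reduced, on the far side of the lens.

m = -0.465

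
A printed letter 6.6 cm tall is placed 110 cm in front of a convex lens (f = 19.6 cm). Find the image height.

1/d_i = 1/f − 1/d_o = 1/(19.60) − 1/(110) = 0.04193, so d_i = 23.85 cm.
m = −d_i/d_o = -0.2168.
|h_i| = |m|·h_o = 0.2168 × 6.6 = 1.43 cm. The image is real, inverted and reduced, on the far side of the lens.

1.43 cm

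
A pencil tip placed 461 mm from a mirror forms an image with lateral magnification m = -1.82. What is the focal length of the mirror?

f = 298 mm (concave)

m = −d_i/d_o ⇒ d_i = −m·d_o = −(-1.82)·(461) = 839.0 mm.
1/f = 1/d_o + 1/d_i = 1/(461) + 1/(839.0) = 0.003361, so f = 298 mm.
Since f is positive, the mirror is concave.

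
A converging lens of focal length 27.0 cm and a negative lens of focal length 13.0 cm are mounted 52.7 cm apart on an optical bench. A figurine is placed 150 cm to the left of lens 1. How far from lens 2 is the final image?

7.84 cm

Lens 1: 1/d_i1 = 1/f₁ − 1/d_o1 = 1/(27.0) − 1/(150) = 0.03037, so d_i1 = 32.93 cm.
The intermediate image is 32.93 cm to the right of lens 1, which is 52.7 − (32.93) = 19.77 cm to the left of lens 2, so d_o2 = +19.77 cm.
Lens 2 is diverging, so f₂ = −13.0 cm.
Lens 2: 1/d_i2 = 1/f₂ − 1/d_o2 = 1/(-13.0) − 1/(19.77) = -0.1275, so d_i2 = -7.84 cm.
The final image is virtual, 7.84 cm to the left of lens 2 (overall magnification ≈ -0.087).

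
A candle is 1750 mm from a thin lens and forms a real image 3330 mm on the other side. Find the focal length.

Real image ⇒ d_i = +3330 mm.
1/f = 1/d_o + 1/d_i = 1/(1750) + 1/(3330) = 0.0008717, so f = 1150 mm.
Since f is positive, the thin lens is converging.

f = 1150 mm (converging)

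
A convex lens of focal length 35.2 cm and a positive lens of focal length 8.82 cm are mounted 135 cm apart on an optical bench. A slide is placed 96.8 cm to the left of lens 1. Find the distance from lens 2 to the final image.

Lens 1: 1/d_i1 = 1/f₁ − 1/d_o1 = 1/(35.2) − 1/(96.8) = 0.01808, so d_i1 = 55.31 cm.
The intermediate image is 55.31 cm to the right of lens 1, which is 135 − (55.31) = 79.69 cm to the left of lens 2, so d_o2 = +79.69 cm.
Lens 2: 1/d_i2 = 1/f₂ − 1/d_o2 = 1/(8.82) − 1/(79.69) = 0.1008, so d_i2 = 9.92 cm.
The final image is real, 9.92 cm to the right of lens 2 (overall magnification ≈ 0.071).

9.92 cm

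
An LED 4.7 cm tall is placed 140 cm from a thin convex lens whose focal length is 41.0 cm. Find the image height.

1.95 cm

1/d_i = 1/f − 1/d_o = 1/(41.00) − 1/(140) = 0.01725, so d_i = 57.98 cm.
m = −d_i/d_o = -0.4141.
|h_i| = |m|·h_o = 0.4141 × 4.7 = 1.95 cm. The image is real, inverted and reduced, on the far side of the lens.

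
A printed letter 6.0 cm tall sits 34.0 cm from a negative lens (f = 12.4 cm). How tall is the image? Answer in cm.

For a negative lens, f = -12.4 cm.
1/d_i = 1/f − 1/d_o = 1/(-12.40) − 1/(34.0) = -0.1101, so d_i = -9.086 cm.
m = −d_i/d_o = +0.2672.
|h_i| = |m|·h_o = 0.2672 × 6.0 = 1.60 cm. The image is virtual, upright and reduced, on the same side as the object.

1.60 cm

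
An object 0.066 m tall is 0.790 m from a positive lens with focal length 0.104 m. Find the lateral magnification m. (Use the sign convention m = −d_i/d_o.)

m = -0.152

1/d_i = 1/f − 1/d_o = 1/(0.1040) − 1/(0.790) = 8.350, so d_i = 0.1198 m.
m = −d_i/d_o = −(0.1198)/(0.790) = -0.152.
The image is real, inverted and reduced, on the far side of the lens.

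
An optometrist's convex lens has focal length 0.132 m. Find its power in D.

P = +7.58 D

P = 1/f = 1/(0.132 m) = +7.58 D.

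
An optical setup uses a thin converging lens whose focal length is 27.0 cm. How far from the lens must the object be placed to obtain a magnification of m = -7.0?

m = −d_i/d_o ⇒ d_i = −m·d_o.
1/f = 1/d_o + 1/d_i = 1/d_o − 1/(m·d_o) = (1 − 1/m)/d_o, so d_o = f(1 − 1/m) = (27.00)(1 − 1/(-7.0)) = 30.9 cm.

30.9 cm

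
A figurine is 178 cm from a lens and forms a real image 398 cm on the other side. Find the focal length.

f = 123 cm (converging)

Real image ⇒ d_i = +398 cm.
1/f = 1/d_o + 1/d_i = 1/(178) + 1/(398) = 0.008131, so f = 123 cm.
Since f is positive, the lens is converging.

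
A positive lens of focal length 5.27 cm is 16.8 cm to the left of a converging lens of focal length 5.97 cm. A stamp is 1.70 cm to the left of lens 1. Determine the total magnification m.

Lens 1: 1/d_i1 = 1/(5.27) − 1/(1.70) = -0.3985, so d_i1 = -2.510 cm; m₁ = −d_i1/d_o1 = +1.476.
d_o2 = 16.8 − (-2.510) = 19.31 cm.
Lens 2: 1/d_i2 = 1/(5.97) − 1/(19.31) = 0.1157, so d_i2 = 8.642 cm; m₂ = −d_i2/d_o2 = -0.4475.
m = m₁·m₂ = (+1.476)(-0.4475) = -0.661.

m = -0.661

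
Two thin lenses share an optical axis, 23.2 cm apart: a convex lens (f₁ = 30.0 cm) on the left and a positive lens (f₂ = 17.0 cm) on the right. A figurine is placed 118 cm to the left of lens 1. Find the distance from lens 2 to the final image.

Lens 1: 1/d_i1 = 1/f₁ − 1/d_o1 = 1/(30.0) − 1/(118) = 0.02486, so d_i1 = 40.23 cm.
The intermediate image is 40.23 cm to the right of lens 1, which lies 17.03 cm to the right of lens 2 — a virtual object — so d_o2 = −17.03 cm.
Lens 2: 1/d_i2 = 1/f₂ − 1/d_o2 = 1/(17.0) − 1/(-17.03) = 0.1175, so d_i2 = 8.51 cm.
The final image is real, 8.51 cm to the right of lens 2 (overall magnification ≈ -0.17).

8.51 cm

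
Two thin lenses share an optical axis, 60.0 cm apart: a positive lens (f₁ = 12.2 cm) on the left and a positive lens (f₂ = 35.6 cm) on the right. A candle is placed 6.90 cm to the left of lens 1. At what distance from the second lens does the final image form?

67.1 cm

Lens 1: 1/d_i1 = 1/f₁ − 1/d_o1 = 1/(12.2) − 1/(6.90) = -0.06296, so d_i1 = -15.88 cm.
The intermediate image is 15.88 cm to the left of lens 1 (virtual), which is 60.0 − (-15.88) = 75.88 cm to the left of lens 2, so d_o2 = +75.88 cm.
Lens 2: 1/d_i2 = 1/f₂ − 1/d_o2 = 1/(35.6) − 1/(75.88) = 0.01491, so d_i2 = 67.1 cm.
The final image is real, 67.1 cm to the right of lens 2 (overall magnification ≈ -2.0).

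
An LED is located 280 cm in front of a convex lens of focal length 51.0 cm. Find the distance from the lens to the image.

62.4 cm

Thin-lens equation: 1/q = 1/f − 1/p = 1/(51.00) − 1/(280) = 0.01961 − 0.003571 = 0.01604, so q = 62.4 cm.
The image is real, inverted and reduced, on the far side of the lens.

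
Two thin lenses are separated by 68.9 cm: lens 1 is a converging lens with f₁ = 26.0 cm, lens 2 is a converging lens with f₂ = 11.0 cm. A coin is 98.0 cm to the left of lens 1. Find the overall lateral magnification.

m = +0.176

Lens 1: 1/d_i1 = 1/(26.0) − 1/(98.0) = 0.02826, so d_i1 = 35.39 cm; m₁ = −d_i1/d_o1 = -0.3611.
d_o2 = 68.9 − (35.39) = 33.51 cm.
Lens 2: 1/d_i2 = 1/(11.0) − 1/(33.51) = 0.06107, so d_i2 = 16.38 cm; m₂ = −d_i2/d_o2 = -0.4887.
m = m₁·m₂ = (-0.3611)(-0.4887) = +0.176.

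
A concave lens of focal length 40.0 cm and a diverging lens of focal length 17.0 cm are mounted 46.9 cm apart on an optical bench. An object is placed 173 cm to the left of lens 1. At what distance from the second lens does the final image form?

Lens 1 is diverging, so f₁ = −40.0 cm.
Lens 1: 1/d_i1 = 1/f₁ − 1/d_o1 = 1/(-40.0) − 1/(173) = -0.03078, so d_i1 = -32.49 cm.
The intermediate image is 32.49 cm to the left of lens 1 (virtual), which is 46.9 − (-32.49) = 79.39 cm to the left of lens 2, so d_o2 = +79.39 cm.
Lens 2 is diverging, so f₂ = −17.0 cm.
Lens 2: 1/d_i2 = 1/f₂ − 1/d_o2 = 1/(-17.0) − 1/(79.39) = -0.07142, so d_i2 = -14.0 cm.
The final image is virtual, 14.0 cm to the left of lens 2 (overall magnification ≈ 0.033).

14.0 cm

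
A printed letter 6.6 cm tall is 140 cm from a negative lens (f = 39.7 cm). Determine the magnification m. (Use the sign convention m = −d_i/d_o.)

For a negative lens, f = -39.7 cm.
1/d_i = 1/f − 1/d_o = 1/(-39.70) − 1/(140) = -0.03233, so d_i = -30.93 cm.
m = −d_i/d_o = −(-30.93)/(140) = +0.221.
The image is virtual, upright and reduced, on the same side as the object.

m = +0.221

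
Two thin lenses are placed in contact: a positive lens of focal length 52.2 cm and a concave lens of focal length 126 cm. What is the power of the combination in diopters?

P = +1.12 D

P₁ = 1/f₁ = 1/(0.522 m) = +1.916 D; P₂ = 1/f₂ = 1/(-1.26 m) = -0.7937 D.
For thin lenses in contact, P = P₁ + P₂ = (+1.916) + (-0.7937) = +1.12 D.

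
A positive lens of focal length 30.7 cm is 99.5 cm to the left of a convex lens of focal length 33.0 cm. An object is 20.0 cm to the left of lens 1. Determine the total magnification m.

Lens 1: 1/d_i1 = 1/(30.7) − 1/(20.0) = -0.01743, so d_i1 = -57.38 cm; m₁ = −d_i1/d_o1 = +2.869.
d_o2 = 99.5 − (-57.38) = 156.9 cm.
Lens 2: 1/d_i2 = 1/(33.0) − 1/(156.9) = 0.02393, so d_i2 = 41.79 cm; m₂ = −d_i2/d_o2 = -0.2663.
m = m₁·m₂ = (+2.869)(-0.2663) = -0.764.

m = -0.764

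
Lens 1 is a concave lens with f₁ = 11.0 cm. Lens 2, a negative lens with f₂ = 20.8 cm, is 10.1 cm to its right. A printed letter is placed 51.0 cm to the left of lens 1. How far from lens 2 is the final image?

9.97 cm

Lens 1 is diverging, so f₁ = −11.0 cm.
Lens 1: 1/d_i1 = 1/f₁ − 1/d_o1 = 1/(-11.0) − 1/(51.0) = -0.1105, so d_i1 = -9.048 cm.
The intermediate image is 9.048 cm to the left of lens 1 (virtual), which is 10.1 − (-9.048) = 19.15 cm to the left of lens 2, so d_o2 = +19.15 cm.
Lens 2 is diverging, so f₂ = −20.8 cm.
Lens 2: 1/d_i2 = 1/f₂ − 1/d_o2 = 1/(-20.8) − 1/(19.15) = -0.1003, so d_i2 = -9.97 cm.
The final image is virtual, 9.97 cm to the left of lens 2 (overall magnification ≈ 0.092).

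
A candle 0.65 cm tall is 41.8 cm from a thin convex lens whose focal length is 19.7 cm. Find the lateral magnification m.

1/d_i = 1/f − 1/d_o = 1/(19.70) − 1/(41.8) = 0.02684, so d_i = 37.26 cm.
m = −d_i/d_o = −(37.26)/(41.8) = -0.891.
The image is real, inverted and reduced, on the far side of the lens.

m = -0.891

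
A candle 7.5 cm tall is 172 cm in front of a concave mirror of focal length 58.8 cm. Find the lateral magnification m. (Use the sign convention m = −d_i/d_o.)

1/d_i = 1/f − 1/d_o = 1/(58.80) − 1/(172) = 0.01119, so d_i = 89.34 cm.
m = −d_i/d_o = −(89.34)/(172) = -0.519.
The image is real, inverted and reduced, in front of the mirror.

m = -0.519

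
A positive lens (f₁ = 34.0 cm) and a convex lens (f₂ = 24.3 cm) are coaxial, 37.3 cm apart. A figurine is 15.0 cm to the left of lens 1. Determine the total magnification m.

m = -1.09

Lens 1: 1/d_i1 = 1/(34.0) − 1/(15.0) = -0.03725, so d_i1 = -26.84 cm; m₁ = −d_i1/d_o1 = +1.789.
d_o2 = 37.3 − (-26.84) = 64.14 cm.
Lens 2: 1/d_i2 = 1/(24.3) − 1/(64.14) = 0.02556, so d_i2 = 39.12 cm; m₂ = −d_i2/d_o2 = -0.6099.
m = m₁·m₂ = (+1.789)(-0.6099) = -1.09.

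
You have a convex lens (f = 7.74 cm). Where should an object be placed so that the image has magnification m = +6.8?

m = −d_i/d_o ⇒ d_i = −m·d_o.
1/f = 1/d_o + 1/d_i = 1/d_o − 1/(m·d_o) = (1 − 1/m)/d_o, so d_o = f(1 − 1/m) = (7.740)(1 − 1/(+6.8)) = 6.60 cm.

6.60 cm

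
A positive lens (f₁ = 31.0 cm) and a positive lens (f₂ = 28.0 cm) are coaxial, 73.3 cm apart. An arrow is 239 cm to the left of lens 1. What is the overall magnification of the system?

Lens 1: 1/d_i1 = 1/(31.0) − 1/(239) = 0.02807, so d_i1 = 35.62 cm; m₁ = −d_i1/d_o1 = -0.1490.
d_o2 = 73.3 − (35.62) = 37.68 cm.
Lens 2: 1/d_i2 = 1/(28.0) − 1/(37.68) = 0.009175, so d_i2 = 109.0 cm; m₂ = −d_i2/d_o2 = -2.893.
m = m₁·m₂ = (-0.1490)(-2.893) = +0.431.

m = +0.431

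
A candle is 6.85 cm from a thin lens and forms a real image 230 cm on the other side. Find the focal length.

Real image ⇒ d_i = +230 cm.
1/f = 1/d_o + 1/d_i = 1/(6.85) + 1/(230) = 0.1503, so f = 6.65 cm.
Since f is positive, the thin lens is converging.

f = 6.65 cm (converging)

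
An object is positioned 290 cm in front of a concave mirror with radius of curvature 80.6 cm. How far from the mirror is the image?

f = R/2 = 80.6/2 = 40.30 cm.
Mirror equation: 1/v = 1/f − 1/u = 1/(40.30) − 1/(290) = 0.02481 − 0.003448 = 0.02137, so v = 46.8 cm.
The image is real, inverted and reduced, in front of the mirror.

46.8 cm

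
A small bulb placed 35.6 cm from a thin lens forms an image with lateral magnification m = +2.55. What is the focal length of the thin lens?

f = 58.6 cm (converging)

m = −d_i/d_o ⇒ d_i = −m·d_o = −(+2.55)·(35.6) = -90.78 cm.
1/f = 1/d_o + 1/d_i = 1/(35.6) + 1/(-90.78) = 0.01707, so f = 58.6 cm.
Since f is positive, the thin lens is converging.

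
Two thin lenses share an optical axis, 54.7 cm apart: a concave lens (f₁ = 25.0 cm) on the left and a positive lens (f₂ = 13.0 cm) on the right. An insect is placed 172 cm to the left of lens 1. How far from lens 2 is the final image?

Lens 1 is diverging, so f₁ = −25.0 cm.
Lens 1: 1/d_i1 = 1/f₁ − 1/d_o1 = 1/(-25.0) − 1/(172) = -0.04581, so d_i1 = -21.83 cm.
The intermediate image is 21.83 cm to the left of lens 1 (virtual), which is 54.7 − (-21.83) = 76.53 cm to the left of lens 2, so d_o2 = +76.53 cm.
Lens 2: 1/d_i2 = 1/f₂ − 1/d_o2 = 1/(13.0) − 1/(76.53) = 0.06386, so d_i2 = 15.7 cm.
The final image is real, 15.7 cm to the right of lens 2 (overall magnification ≈ -0.026).

15.7 cm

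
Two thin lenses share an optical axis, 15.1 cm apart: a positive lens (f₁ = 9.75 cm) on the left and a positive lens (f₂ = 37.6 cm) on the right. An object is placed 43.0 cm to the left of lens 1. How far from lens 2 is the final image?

Lens 1: 1/d_i1 = 1/f₁ − 1/d_o1 = 1/(9.75) − 1/(43.0) = 0.07931, so d_i1 = 12.61 cm.
The intermediate image is 12.61 cm to the right of lens 1, which is 15.1 − (12.61) = 2.490 cm to the left of lens 2, so d_o2 = +2.490 cm.
Lens 2: 1/d_i2 = 1/f₂ − 1/d_o2 = 1/(37.6) − 1/(2.490) = -0.3750, so d_i2 = -2.67 cm.
The final image is virtual, 2.67 cm to the left of lens 2 (overall magnification ≈ -0.31).

2.67 cm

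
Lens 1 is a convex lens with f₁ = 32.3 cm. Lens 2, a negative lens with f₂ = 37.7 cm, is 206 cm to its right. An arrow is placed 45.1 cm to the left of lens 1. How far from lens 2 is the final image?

26.8 cm

Lens 1: 1/d_i1 = 1/f₁ − 1/d_o1 = 1/(32.3) − 1/(45.1) = 0.008787, so d_i1 = 113.8 cm.
The intermediate image is 113.8 cm to the right of lens 1, which is 206 − (113.8) = 92.20 cm to the left of lens 2, so d_o2 = +92.20 cm.
Lens 2 is diverging, so f₂ = −37.7 cm.
Lens 2: 1/d_i2 = 1/f₂ − 1/d_o2 = 1/(-37.7) − 1/(92.20) = -0.03737, so d_i2 = -26.8 cm.
The final image is virtual, 26.8 cm to the left of lens 2 (overall magnification ≈ -0.73).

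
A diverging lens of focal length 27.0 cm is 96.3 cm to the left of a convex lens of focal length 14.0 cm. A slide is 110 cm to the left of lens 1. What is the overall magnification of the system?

f₁ = −27.0 cm (diverging).
Lens 1: 1/d_i1 = 1/(-27.0) − 1/(110) = -0.04613, so d_i1 = -21.68 cm; m₁ = −d_i1/d_o1 = +0.1971.
d_o2 = 96.3 − (-21.68) = 118.0 cm.
Lens 2: 1/d_i2 = 1/(14.0) − 1/(118.0) = 0.06295, so d_i2 = 15.88 cm; m₂ = −d_i2/d_o2 = -0.1346.
m = m₁·m₂ = (+0.1971)(-0.1346) = -0.0265.

m = -0.0265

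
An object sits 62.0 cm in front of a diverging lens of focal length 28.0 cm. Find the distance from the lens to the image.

19.3 cm

For a diverging lens, f = -28.0 cm.
Thin-lens equation: 1/v = 1/f − 1/u = 1/(-28.00) − 1/(62.0) = -0.03571 − 0.01613 = -0.05184, so v = -19.3 cm.
The image is virtual, upright and reduced, on the same side as the object.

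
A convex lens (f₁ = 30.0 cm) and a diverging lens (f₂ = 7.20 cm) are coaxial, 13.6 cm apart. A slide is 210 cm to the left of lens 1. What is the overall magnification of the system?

m = +0.0845

Lens 1: 1/d_i1 = 1/(30.0) − 1/(210) = 0.02857, so d_i1 = 35.00 cm; m₁ = −d_i1/d_o1 = -0.1667.
d_o2 = 13.6 − (35.00) = -21.40 cm (virtual object).
f₂ = −7.20 cm (diverging).
Lens 2: 1/d_i2 = 1/(-7.20) − 1/(-21.40) = -0.09216, so d_i2 = -10.85 cm; m₂ = −d_i2/d_o2 = -0.5070.
m = m₁·m₂ = (-0.1667)(-0.5070) = +0.0845.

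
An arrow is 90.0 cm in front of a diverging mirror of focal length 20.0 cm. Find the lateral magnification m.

m = +0.182

For a diverging mirror, f = -20.0 cm.
1/d_i = 1/f − 1/d_o = 1/(-20.00) − 1/(90.0) = -0.06111, so d_i = -16.36 cm.
m = −d_i/d_o = −(-16.36)/(90.0) = +0.182.
The image is virtual, upright and reduced, behind the mirror.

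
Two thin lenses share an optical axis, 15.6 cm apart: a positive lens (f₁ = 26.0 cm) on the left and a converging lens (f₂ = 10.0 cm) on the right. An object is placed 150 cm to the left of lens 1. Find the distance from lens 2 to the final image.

6.13 cm

Lens 1: 1/d_i1 = 1/f₁ − 1/d_o1 = 1/(26.0) − 1/(150) = 0.03179, so d_i1 = 31.45 cm.
The intermediate image is 31.45 cm to the right of lens 1, which lies 15.85 cm to the right of lens 2 — a virtual object — so d_o2 = −15.85 cm.
Lens 2: 1/d_i2 = 1/f₂ − 1/d_o2 = 1/(10.0) − 1/(-15.85) = 0.1631, so d_i2 = 6.13 cm.
The final image is real, 6.13 cm to the right of lens 2 (overall magnification ≈ -0.081).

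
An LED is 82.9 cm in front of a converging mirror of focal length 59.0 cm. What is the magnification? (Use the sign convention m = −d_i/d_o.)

m = -2.47

1/d_i = 1/f − 1/d_o = 1/(59.00) − 1/(82.9) = 0.004886, so d_i = 204.6 cm.
m = −d_i/d_o = −(204.6)/(82.9) = -2.47.
The image is real, inverted and enlarged, in front of the mirror.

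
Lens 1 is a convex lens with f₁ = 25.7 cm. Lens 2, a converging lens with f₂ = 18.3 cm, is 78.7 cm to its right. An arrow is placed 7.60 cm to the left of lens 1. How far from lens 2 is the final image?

23.0 cm

Lens 1: 1/d_i1 = 1/f₁ − 1/d_o1 = 1/(25.7) − 1/(7.60) = -0.09267, so d_i1 = -10.79 cm.
The intermediate image is 10.79 cm to the left of lens 1 (virtual), which is 78.7 − (-10.79) = 89.49 cm to the left of lens 2, so d_o2 = +89.49 cm.
Lens 2: 1/d_i2 = 1/f₂ − 1/d_o2 = 1/(18.3) − 1/(89.49) = 0.04347, so d_i2 = 23.0 cm.
The final image is real, 23.0 cm to the right of lens 2 (overall magnification ≈ -0.36).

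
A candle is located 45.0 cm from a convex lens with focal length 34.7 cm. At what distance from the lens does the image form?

152 cm

Thin-lens equation: 1/q = 1/f − 1/p = 1/(34.70) − 1/(45.0) = 0.02882 − 0.02222 = 0.006596, so q = 152 cm.
The image is real, inverted and enlarged, on the far side of the lens.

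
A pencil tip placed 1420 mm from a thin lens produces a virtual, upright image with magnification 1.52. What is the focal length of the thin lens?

f = 4150 mm (converging)

m = −d_i/d_o ⇒ d_i = −m·d_o = −(+1.52)·(1420) = -2158 mm.
1/f = 1/d_o + 1/d_i = 1/(1420) + 1/(-2158) = 0.0002408, so f = 4150 mm.
Since f is positive, the thin lens is converging.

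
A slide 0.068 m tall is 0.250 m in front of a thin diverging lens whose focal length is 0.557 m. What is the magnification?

For a diverging lens, f = -0.557 m.
1/d_i = 1/f − 1/d_o = 1/(-0.5570) − 1/(0.250) = -5.795, so d_i = -0.1726 m.
m = −d_i/d_o = −(-0.1726)/(0.250) = +0.690.
The image is virtual, upright and reduced, on the same side as the object.

m = +0.690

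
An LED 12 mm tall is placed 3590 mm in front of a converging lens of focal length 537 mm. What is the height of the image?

1/d_i = 1/f − 1/d_o = 1/(537.0) − 1/(3590) = 0.001584, so d_i = 631.5 mm.
m = −d_i/d_o = -0.1759.
|h_i| = |m|·h_o = 0.1759 × 12 = 2.11 mm. The image is real, inverted and reduced, on the far side of the lens.

2.11 mm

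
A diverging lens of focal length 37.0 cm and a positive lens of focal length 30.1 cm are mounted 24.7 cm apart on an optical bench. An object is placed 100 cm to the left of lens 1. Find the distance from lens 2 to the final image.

Lens 1 is diverging, so f₁ = −37.0 cm.
Lens 1: 1/d_i1 = 1/f₁ − 1/d_o1 = 1/(-37.0) − 1/(100) = -0.03703, so d_i1 = -27.01 cm.
The intermediate image is 27.01 cm to the left of lens 1 (virtual), which is 24.7 − (-27.01) = 51.71 cm to the left of lens 2, so d_o2 = +51.71 cm.
Lens 2: 1/d_i2 = 1/f₂ − 1/d_o2 = 1/(30.1) − 1/(51.71) = 0.01388, so d_i2 = 72.0 cm.
The final image is real, 72.0 cm to the right of lens 2 (overall magnification ≈ -0.38).

72.0 cm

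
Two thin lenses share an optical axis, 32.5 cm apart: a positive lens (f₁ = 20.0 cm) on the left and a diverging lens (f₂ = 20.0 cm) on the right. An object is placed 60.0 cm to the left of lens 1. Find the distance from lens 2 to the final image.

Lens 1: 1/d_i1 = 1/f₁ − 1/d_o1 = 1/(20.0) − 1/(60.0) = 0.03333, so d_i1 = 30.00 cm.
The intermediate image is 30.00 cm to the right of lens 1, which is 32.5 − (30.00) = 2.500 cm to the left of lens 2, so d_o2 = +2.500 cm.
Lens 2 is diverging, so f₂ = −20.0 cm.
Lens 2: 1/d_i2 = 1/f₂ − 1/d_o2 = 1/(-20.0) − 1/(2.500) = -0.4500, so d_i2 = -2.22 cm.
The final image is virtual, 2.22 cm to the left of lens 2 (overall magnification ≈ -0.44).

2.22 cm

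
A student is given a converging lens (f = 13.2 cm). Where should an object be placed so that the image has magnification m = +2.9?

m = −d_i/d_o ⇒ d_i = −m·d_o.
1/f = 1/d_o + 1/d_i = 1/d_o − 1/(m·d_o) = (1 − 1/m)/d_o, so d_o = f(1 − 1/m) = (13.20)(1 − 1/(+2.9)) = 8.65 cm.

8.65 cm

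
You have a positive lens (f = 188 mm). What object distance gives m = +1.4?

m = −d_i/d_o ⇒ d_i = −m·d_o.
1/f = 1/d_o + 1/d_i = 1/d_o − 1/(m·d_o) = (1 − 1/m)/d_o, so d_o = f(1 − 1/m) = (188.0)(1 − 1/(+1.4)) = 53.7 mm.

53.7 mm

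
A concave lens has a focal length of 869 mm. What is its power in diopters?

P = -1.15 D

For a concave lens, f = −869 mm.
f = -86.9 cm = -0.869 m.
P = 1/f = 1/(-0.869 m) = -1.15 D.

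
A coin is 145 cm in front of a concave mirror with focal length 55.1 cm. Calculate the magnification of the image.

1/d_i = 1/f − 1/d_o = 1/(55.10) − 1/(145) = 0.01125, so d_i = 88.87 cm.
m = −d_i/d_o = −(88.87)/(145) = -0.613.
The image is real, inverted and reduced, in front of the mirror.

m = -0.613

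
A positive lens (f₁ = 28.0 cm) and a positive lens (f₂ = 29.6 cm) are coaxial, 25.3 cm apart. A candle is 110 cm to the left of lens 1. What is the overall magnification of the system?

m = -0.241

Lens 1: 1/d_i1 = 1/(28.0) − 1/(110) = 0.02662, so d_i1 = 37.56 cm; m₁ = −d_i1/d_o1 = -0.3415.
d_o2 = 25.3 − (37.56) = -12.26 cm (virtual object).
Lens 2: 1/d_i2 = 1/(29.6) − 1/(-12.26) = 0.1153, so d_i2 = 8.669 cm; m₂ = −d_i2/d_o2 = +0.7071.
m = m₁·m₂ = (-0.3415)(+0.7071) = -0.241.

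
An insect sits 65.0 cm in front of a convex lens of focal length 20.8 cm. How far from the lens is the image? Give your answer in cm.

30.6 cm

Thin-lens equation: 1/q = 1/f − 1/p = 1/(20.80) − 1/(65.0) = 0.04808 − 0.01538 = 0.03269, so q = 30.6 cm.
The image is real, inverted and reduced, on the far side of the lens.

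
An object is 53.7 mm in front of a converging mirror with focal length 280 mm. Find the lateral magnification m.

1/d_i = 1/f − 1/d_o = 1/(280.0) − 1/(53.7) = -0.01505, so d_i = -66.44 mm.
m = −d_i/d_o = −(-66.44)/(53.7) = +1.24.
The image is virtual, upright and enlarged, behind the mirror.

m = +1.24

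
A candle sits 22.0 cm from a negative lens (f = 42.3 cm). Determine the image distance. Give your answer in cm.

14.5 cm

For a negative lens, f = -42.3 cm.
Thin-lens equation: 1/s_i = 1/f − 1/s_o = 1/(-42.30) − 1/(22.0) = -0.02364 − 0.04545 = -0.06910, so s_i = -14.5 cm.
The image is virtual, upright and reduced, on the same side as the object.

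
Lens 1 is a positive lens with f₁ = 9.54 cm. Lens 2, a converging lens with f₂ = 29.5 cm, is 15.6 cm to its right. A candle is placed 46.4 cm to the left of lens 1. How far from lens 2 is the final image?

Lens 1: 1/d_i1 = 1/f₁ − 1/d_o1 = 1/(9.54) − 1/(46.4) = 0.08327, so d_i1 = 12.01 cm.
The intermediate image is 12.01 cm to the right of lens 1, which is 15.6 − (12.01) = 3.590 cm to the left of lens 2, so d_o2 = +3.590 cm.
Lens 2: 1/d_i2 = 1/f₂ − 1/d_o2 = 1/(29.5) − 1/(3.590) = -0.2447, so d_i2 = -4.09 cm.
The final image is virtual, 4.09 cm to the left of lens 2 (overall magnification ≈ -0.29).

4.09 cm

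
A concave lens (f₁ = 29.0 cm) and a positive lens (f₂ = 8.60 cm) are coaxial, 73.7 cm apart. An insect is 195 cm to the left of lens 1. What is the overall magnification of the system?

m = -0.0123

f₁ = −29.0 cm (diverging).
Lens 1: 1/d_i1 = 1/(-29.0) − 1/(195) = -0.03961, so d_i1 = -25.25 cm; m₁ = −d_i1/d_o1 = +0.1295.
d_o2 = 73.7 − (-25.25) = 98.95 cm.
Lens 2: 1/d_i2 = 1/(8.60) − 1/(98.95) = 0.1062, so d_i2 = 9.419 cm; m₂ = −d_i2/d_o2 = -0.09519.
m = m₁·m₂ = (+0.1295)(-0.09519) = -0.0123.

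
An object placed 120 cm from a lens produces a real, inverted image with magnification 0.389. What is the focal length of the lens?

f = 33.6 cm (converging)

m = −d_i/d_o ⇒ d_i = −m·d_o = −(-0.389)·(120) = 46.68 cm.
1/f = 1/d_o + 1/d_i = 1/(120) + 1/(46.68) = 0.02976, so f = 33.6 cm.
Since f is positive, the lens is converging.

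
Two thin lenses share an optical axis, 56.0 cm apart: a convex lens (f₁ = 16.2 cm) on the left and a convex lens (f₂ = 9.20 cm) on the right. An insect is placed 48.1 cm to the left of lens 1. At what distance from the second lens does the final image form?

13.0 cm

Lens 1: 1/d_i1 = 1/f₁ − 1/d_o1 = 1/(16.2) − 1/(48.1) = 0.04094, so d_i1 = 24.43 cm.
The intermediate image is 24.43 cm to the right of lens 1, which is 56.0 − (24.43) = 31.57 cm to the left of lens 2, so d_o2 = +31.57 cm.
Lens 2: 1/d_i2 = 1/f₂ − 1/d_o2 = 1/(9.20) − 1/(31.57) = 0.07702, so d_i2 = 13.0 cm.
The final image is real, 13.0 cm to the right of lens 2 (overall magnification ≈ 0.21).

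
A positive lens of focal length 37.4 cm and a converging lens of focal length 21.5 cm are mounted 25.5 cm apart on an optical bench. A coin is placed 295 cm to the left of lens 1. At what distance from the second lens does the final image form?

Lens 1: 1/d_i1 = 1/f₁ − 1/d_o1 = 1/(37.4) − 1/(295) = 0.02335, so d_i1 = 42.83 cm.
The intermediate image is 42.83 cm to the right of lens 1, which lies 17.33 cm to the right of lens 2 — a virtual object — so d_o2 = −17.33 cm.
Lens 2: 1/d_i2 = 1/f₂ − 1/d_o2 = 1/(21.5) − 1/(-17.33) = 0.1042, so d_i2 = 9.60 cm.
The final image is real, 9.60 cm to the right of lens 2 (overall magnification ≈ -0.080).

9.60 cm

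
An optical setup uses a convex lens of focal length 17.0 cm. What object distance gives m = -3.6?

21.7 cm

m = −d_i/d_o ⇒ d_i = −m·d_o.
1/f = 1/d_o + 1/d_i = 1/d_o − 1/(m·d_o) = (1 − 1/m)/d_o, so d_o = f(1 − 1/m) = (17.00)(1 − 1/(-3.6)) = 21.7 cm.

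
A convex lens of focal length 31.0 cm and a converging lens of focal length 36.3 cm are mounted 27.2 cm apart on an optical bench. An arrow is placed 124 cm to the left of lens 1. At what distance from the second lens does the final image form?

10.2 cm

Lens 1: 1/d_i1 = 1/f₁ − 1/d_o1 = 1/(31.0) − 1/(124) = 0.02419, so d_i1 = 41.33 cm.
The intermediate image is 41.33 cm to the right of lens 1, which lies 14.13 cm to the right of lens 2 — a virtual object — so d_o2 = −14.13 cm.
Lens 2: 1/d_i2 = 1/f₂ − 1/d_o2 = 1/(36.3) − 1/(-14.13) = 0.09832, so d_i2 = 10.2 cm.
The final image is real, 10.2 cm to the right of lens 2 (overall magnification ≈ -0.24).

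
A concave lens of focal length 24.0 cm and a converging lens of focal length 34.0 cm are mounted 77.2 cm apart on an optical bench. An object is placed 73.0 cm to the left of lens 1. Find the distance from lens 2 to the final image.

Lens 1 is diverging, so f₁ = −24.0 cm.
Lens 1: 1/d_i1 = 1/f₁ − 1/d_o1 = 1/(-24.0) − 1/(73.0) = -0.05537, so d_i1 = -18.06 cm.
The intermediate image is 18.06 cm to the left of lens 1 (virtual), which is 77.2 − (-18.06) = 95.26 cm to the left of lens 2, so d_o2 = +95.26 cm.
Lens 2: 1/d_i2 = 1/f₂ − 1/d_o2 = 1/(34.0) − 1/(95.26) = 0.01891, so d_i2 = 52.9 cm.
The final image is real, 52.9 cm to the right of lens 2 (overall magnification ≈ -0.14).

52.9 cm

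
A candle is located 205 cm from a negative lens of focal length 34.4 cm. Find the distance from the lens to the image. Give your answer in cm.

For a negative lens, f = -34.4 cm.
Thin-lens equation: 1/d_i = 1/f − 1/d_o = 1/(-34.40) − 1/(205) = -0.02907 − 0.004878 = -0.03395, so d_i = -29.5 cm.
The image is virtual, upright and reduced, on the same side as the object.

29.5 cm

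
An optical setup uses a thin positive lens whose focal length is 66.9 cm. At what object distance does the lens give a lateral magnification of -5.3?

79.5 cm

m = −d_i/d_o ⇒ d_i = −m·d_o.
1/f = 1/d_o + 1/d_i = 1/d_o − 1/(m·d_o) = (1 − 1/m)/d_o, so d_o = f(1 − 1/m) = (66.90)(1 − 1/(-5.3)) = 79.5 cm.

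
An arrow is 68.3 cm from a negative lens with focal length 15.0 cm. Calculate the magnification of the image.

m = +0.180

For a negative lens, f = -15.0 cm.
1/d_i = 1/f − 1/d_o = 1/(-15.00) − 1/(68.3) = -0.08131, so d_i = -12.30 cm.
m = −d_i/d_o = −(-12.30)/(68.3) = +0.180.
The image is virtual, upright and reduced, on the same side as the object.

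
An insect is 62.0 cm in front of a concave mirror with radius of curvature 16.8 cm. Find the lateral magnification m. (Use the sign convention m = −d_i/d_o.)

f = R/2 = 16.8/2 = 8.400 cm.
1/d_i = 1/f − 1/d_o = 1/(8.400) − 1/(62.0) = 0.1029, so d_i = 9.716 cm.
m = −d_i/d_o = −(9.716)/(62.0) = -0.157.
The image is real, inverted and reduced, in front of the mirror.

m = -0.157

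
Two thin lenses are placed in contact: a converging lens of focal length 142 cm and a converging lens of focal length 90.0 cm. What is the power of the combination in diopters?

P = +1.82 D

P₁ = 1/f₁ = 1/(1.42 m) = +0.7042 D; P₂ = 1/f₂ = 1/(0.900 m) = +1.111 D.
For thin lenses in contact, P = P₁ + P₂ = (+0.7042) + (+1.111) = +1.82 D.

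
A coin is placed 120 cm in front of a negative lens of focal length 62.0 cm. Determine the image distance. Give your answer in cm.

For a negative lens, f = -62.0 cm.
Thin-lens equation: 1/d_i = 1/f − 1/d_o = 1/(-62.00) − 1/(120) = -0.01613 − 0.008333 = -0.02446, so d_i = -40.9 cm.
The image is virtual, upright and reduced, on the same side as the object.

40.9 cm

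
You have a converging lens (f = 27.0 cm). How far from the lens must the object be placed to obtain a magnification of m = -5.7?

31.7 cm

m = −d_i/d_o ⇒ d_i = −m·d_o.
1/f = 1/d_o + 1/d_i = 1/d_o − 1/(m·d_o) = (1 − 1/m)/d_o, so d_o = f(1 − 1/m) = (27.00)(1 − 1/(-5.7)) = 31.7 cm.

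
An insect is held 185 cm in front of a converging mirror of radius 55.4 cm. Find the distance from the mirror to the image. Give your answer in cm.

f = R/2 = 55.4/2 = 27.70 cm.
Mirror equation: 1/s_i = 1/f − 1/s_o = 1/(27.70) − 1/(185) = 0.03610 − 0.005405 = 0.03070, so s_i = 32.6 cm.
The image is real, inverted and reduced, in front of the mirror.

32.6 cm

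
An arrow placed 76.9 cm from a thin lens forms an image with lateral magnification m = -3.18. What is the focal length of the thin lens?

f = 58.5 cm (converging)

m = −d_i/d_o ⇒ d_i = −m·d_o = −(-3.18)·(76.9) = 244.5 cm.
1/f = 1/d_o + 1/d_i = 1/(76.9) + 1/(244.5) = 0.01709, so f = 58.5 cm.
Since f is positive, the thin lens is converging.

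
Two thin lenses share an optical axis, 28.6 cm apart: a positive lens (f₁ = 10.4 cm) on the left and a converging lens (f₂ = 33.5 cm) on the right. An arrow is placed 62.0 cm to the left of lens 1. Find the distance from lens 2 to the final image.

Lens 1: 1/d_i1 = 1/f₁ − 1/d_o1 = 1/(10.4) − 1/(62.0) = 0.08002, so d_i1 = 12.50 cm.
The intermediate image is 12.50 cm to the right of lens 1, which is 28.6 − (12.50) = 16.10 cm to the left of lens 2, so d_o2 = +16.10 cm.
Lens 2: 1/d_i2 = 1/f₂ − 1/d_o2 = 1/(33.5) − 1/(16.10) = -0.03226, so d_i2 = -31.0 cm.
The final image is virtual, 31.0 cm to the left of lens 2 (overall magnification ≈ -0.39).

31.0 cm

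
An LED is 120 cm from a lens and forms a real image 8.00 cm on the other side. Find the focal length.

f = 7.50 cm (converging)

Real image ⇒ d_i = +8.00 cm.
1/f = 1/d_o + 1/d_i = 1/(120) + 1/(8.00) = 0.1333, so f = 7.50 cm.
Since f is positive, the lens is converging.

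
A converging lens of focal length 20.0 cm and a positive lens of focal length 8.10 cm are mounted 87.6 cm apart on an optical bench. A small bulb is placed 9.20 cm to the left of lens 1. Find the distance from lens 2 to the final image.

Lens 1: 1/d_i1 = 1/f₁ − 1/d_o1 = 1/(20.0) − 1/(9.20) = -0.05870, so d_i1 = -17.04 cm.
The intermediate image is 17.04 cm to the left of lens 1 (virtual), which is 87.6 − (-17.04) = 104.6 cm to the left of lens 2, so d_o2 = +104.6 cm.
Lens 2: 1/d_i2 = 1/f₂ − 1/d_o2 = 1/(8.10) − 1/(104.6) = 0.1139, so d_i2 = 8.78 cm.
The final image is real, 8.78 cm to the right of lens 2 (overall magnification ≈ -0.16).

8.78 cm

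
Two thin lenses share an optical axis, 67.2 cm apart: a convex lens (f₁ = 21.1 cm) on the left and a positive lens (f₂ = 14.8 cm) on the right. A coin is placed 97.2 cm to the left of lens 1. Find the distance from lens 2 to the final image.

23.4 cm

Lens 1: 1/d_i1 = 1/f₁ − 1/d_o1 = 1/(21.1) − 1/(97.2) = 0.03711, so d_i1 = 26.95 cm.
The intermediate image is 26.95 cm to the right of lens 1, which is 67.2 − (26.95) = 40.25 cm to the left of lens 2, so d_o2 = +40.25 cm.
Lens 2: 1/d_i2 = 1/f₂ − 1/d_o2 = 1/(14.8) − 1/(40.25) = 0.04272, so d_i2 = 23.4 cm.
The final image is real, 23.4 cm to the right of lens 2 (overall magnification ≈ 0.16).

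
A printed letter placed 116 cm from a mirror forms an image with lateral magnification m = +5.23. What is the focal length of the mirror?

m = −d_i/d_o ⇒ d_i = −m·d_o = −(+5.23)·(116) = -606.7 cm.
1/f = 1/d_o + 1/d_i = 1/(116) + 1/(-606.7) = 0.006972, so f = 143 cm.
Since f is positive, the mirror is concave.

f = 143 cm (concave)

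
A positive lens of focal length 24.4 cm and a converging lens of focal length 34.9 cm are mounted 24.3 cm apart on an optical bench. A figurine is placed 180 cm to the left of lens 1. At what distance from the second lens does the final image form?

Lens 1: 1/d_i1 = 1/f₁ − 1/d_o1 = 1/(24.4) − 1/(180) = 0.03543, so d_i1 = 28.23 cm.
The intermediate image is 28.23 cm to the right of lens 1, which lies 3.930 cm to the right of lens 2 — a virtual object — so d_o2 = −3.930 cm.
Lens 2: 1/d_i2 = 1/f₂ − 1/d_o2 = 1/(34.9) − 1/(-3.930) = 0.2831, so d_i2 = 3.53 cm.
The final image is real, 3.53 cm to the right of lens 2 (overall magnification ≈ -0.14).

3.53 cm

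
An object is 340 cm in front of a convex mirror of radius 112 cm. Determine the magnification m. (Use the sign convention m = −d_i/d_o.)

f = R/2 = 112/2 = 56.00 cm; for a convex mirror, f = -56.00 cm.
1/d_i = 1/f − 1/d_o = 1/(-56.00) − 1/(340) = -0.02080, so d_i = -48.08 cm.
m = −d_i/d_o = −(-48.08)/(340) = +0.141.
The image is virtual, upright and reduced, behind the mirror.

m = +0.141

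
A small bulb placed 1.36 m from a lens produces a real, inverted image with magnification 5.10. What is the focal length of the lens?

m = −d_i/d_o ⇒ d_i = −m·d_o = −(-5.10)·(1.36) = 6.936 m.
1/f = 1/d_o + 1/d_i = 1/(1.36) + 1/(6.936) = 0.8795, so f = 1.14 m.
Since f is positive, the lens is converging.

f = 1.14 m (converging)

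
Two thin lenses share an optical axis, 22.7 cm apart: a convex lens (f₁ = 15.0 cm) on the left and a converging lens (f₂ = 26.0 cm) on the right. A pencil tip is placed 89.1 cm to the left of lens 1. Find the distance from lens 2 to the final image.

Lens 1: 1/d_i1 = 1/f₁ − 1/d_o1 = 1/(15.0) − 1/(89.1) = 0.05544, so d_i1 = 18.04 cm.
The intermediate image is 18.04 cm to the right of lens 1, which is 22.7 − (18.04) = 4.660 cm to the left of lens 2, so d_o2 = +4.660 cm.
Lens 2: 1/d_i2 = 1/f₂ − 1/d_o2 = 1/(26.0) − 1/(4.660) = -0.1761, so d_i2 = -5.68 cm.
The final image is virtual, 5.68 cm to the left of lens 2 (overall magnification ≈ -0.25).

5.68 cm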